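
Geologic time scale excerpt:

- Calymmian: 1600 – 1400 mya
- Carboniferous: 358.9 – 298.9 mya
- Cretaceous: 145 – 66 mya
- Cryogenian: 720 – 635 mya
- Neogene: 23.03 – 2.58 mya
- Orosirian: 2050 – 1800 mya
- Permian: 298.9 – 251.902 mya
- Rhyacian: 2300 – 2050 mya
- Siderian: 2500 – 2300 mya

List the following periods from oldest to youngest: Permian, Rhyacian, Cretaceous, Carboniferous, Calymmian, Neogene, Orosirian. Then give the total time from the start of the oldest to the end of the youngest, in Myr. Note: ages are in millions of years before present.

From the excerpt: Permian 298.9–251.902; Rhyacian 2300–2050; Cretaceous 145–66; Carboniferous 358.9–298.9; Calymmian 1600–1400; Neogene 23.03–2.58; Orosirian 2050–1800 (Ma).
Larger Ma is earlier, so the oldest is Rhyacian and the youngest is Neogene; oldest to youngest: Rhyacian, Orosirian, Calymmian, Carboniferous, Permian, Cretaceous, Neogene.
Oldest start 2300 minus youngest end 2.58 gives 2297.42 Myr overall.

Rhyacian, Orosirian, Calymmian, Carboniferous, Permian, Cretaceous, Neogene; total span 2297.42 Myr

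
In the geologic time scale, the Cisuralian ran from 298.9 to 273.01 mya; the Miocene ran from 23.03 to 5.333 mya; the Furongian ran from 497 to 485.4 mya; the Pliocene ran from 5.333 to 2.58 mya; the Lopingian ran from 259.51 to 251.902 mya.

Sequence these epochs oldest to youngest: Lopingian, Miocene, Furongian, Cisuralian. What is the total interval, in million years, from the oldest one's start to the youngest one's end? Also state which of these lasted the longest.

Start ages (Ma): Furongian 497, Cisuralian 298.9, Lopingian 259.51, Miocene 23.03.
Ordered oldest to youngest: Furongian, Cisuralian, Lopingian, Miocene.
Span = 497 − 5.333 = 491.667 Myr.
Durations: Lopingian 7.608, Miocene 17.697, Furongian 11.6, Cisuralian 25.89 → longest is Cisuralian (25.89 Myr).

Furongian → Cisuralian → Lopingian → Miocene; total span 491.667 Myr; longest is Cisuralian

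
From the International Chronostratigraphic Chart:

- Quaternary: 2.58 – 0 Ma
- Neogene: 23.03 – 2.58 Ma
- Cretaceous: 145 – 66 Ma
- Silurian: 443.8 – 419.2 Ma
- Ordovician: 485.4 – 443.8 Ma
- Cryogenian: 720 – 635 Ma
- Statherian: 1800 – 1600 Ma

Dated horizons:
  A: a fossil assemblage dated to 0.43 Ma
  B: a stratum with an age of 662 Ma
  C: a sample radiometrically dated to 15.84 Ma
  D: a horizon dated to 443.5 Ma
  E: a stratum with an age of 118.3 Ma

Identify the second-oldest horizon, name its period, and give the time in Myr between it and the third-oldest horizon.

Larger Ma means older, so oldest first: B 662 > D 443.5 > E 118.3 > C 15.84 > A 0.43.
Counting 2 along gives D (443.5 Ma); the excerpt puts that inside the Silurian, 443.8–419.2 Ma.
Next in line is E (118.3 Ma), and 443.5 − 118.3 = 325.2 Myr.

D, in the Silurian; 325.2 million years to E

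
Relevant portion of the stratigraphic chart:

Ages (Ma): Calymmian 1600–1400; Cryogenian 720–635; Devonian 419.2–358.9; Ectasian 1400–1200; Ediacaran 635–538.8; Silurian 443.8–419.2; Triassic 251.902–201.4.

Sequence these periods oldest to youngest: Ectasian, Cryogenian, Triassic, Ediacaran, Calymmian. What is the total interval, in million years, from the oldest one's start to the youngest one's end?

Calymmian → Ectasian → Cryogenian → Ediacaran → Triassic; total span 1398.6 Myr

From the excerpt: Ectasian 1400–1200; Cryogenian 720–635; Triassic 251.902–201.4; Ediacaran 635–538.8; Calymmian 1600–1400 (Ma).
Larger Ma is earlier, so the oldest is Calymmian and the youngest is Triassic; oldest to youngest: Calymmian, Ectasian, Cryogenian, Ediacaran, Triassic.
Oldest start 1600 minus youngest end 201.4 gives 1398.6 Myr overall.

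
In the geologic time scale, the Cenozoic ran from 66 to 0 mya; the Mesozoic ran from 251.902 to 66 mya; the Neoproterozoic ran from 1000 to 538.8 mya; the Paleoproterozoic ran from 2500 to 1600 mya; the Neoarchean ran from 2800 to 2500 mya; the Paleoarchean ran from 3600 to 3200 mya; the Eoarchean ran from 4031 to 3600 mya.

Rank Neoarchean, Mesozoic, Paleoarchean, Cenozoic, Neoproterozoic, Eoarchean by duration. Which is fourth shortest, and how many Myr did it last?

Durations: Neoarchean 300; Mesozoic 185.902; Paleoarchean 400; Cenozoic 66; Neoproterozoic 461.2; Eoarchean 431 Myr.
Sorted shortest-first: Cenozoic (66), Mesozoic (185.902), Neoarchean (300), Paleoarchean (400), Eoarchean (431), Neoproterozoic (461.2).
The fourth shortest is Paleoarchean at 400 Myr.

Paleoarchean, 400 million years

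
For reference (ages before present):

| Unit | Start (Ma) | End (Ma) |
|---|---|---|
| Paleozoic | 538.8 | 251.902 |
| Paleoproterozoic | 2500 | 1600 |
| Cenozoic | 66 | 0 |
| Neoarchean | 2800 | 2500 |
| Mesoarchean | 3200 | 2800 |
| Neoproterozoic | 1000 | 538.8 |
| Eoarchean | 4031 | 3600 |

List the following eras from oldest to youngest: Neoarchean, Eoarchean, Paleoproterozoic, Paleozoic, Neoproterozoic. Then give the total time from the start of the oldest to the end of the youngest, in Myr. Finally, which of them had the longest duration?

Start ages (Ma): Eoarchean 4031, Neoarchean 2800, Paleoproterozoic 2500, Neoproterozoic 1000, Paleozoic 538.8.
Ordered oldest to youngest: Eoarchean, Neoarchean, Paleoproterozoic, Neoproterozoic, Paleozoic.
Span = 4031 − 251.902 = 3779.098 Myr.
Durations: Paleoproterozoic 900, Neoproterozoic 461.2, Paleozoic 286.898, Eoarchean 431, Neoarchean 300 → longest is Paleoproterozoic (900 Myr).

Eoarchean, Neoarchean, Paleoproterozoic, Neoproterozoic, Paleozoic; total span 3779.098 Myr; longest is Paleoproterozoic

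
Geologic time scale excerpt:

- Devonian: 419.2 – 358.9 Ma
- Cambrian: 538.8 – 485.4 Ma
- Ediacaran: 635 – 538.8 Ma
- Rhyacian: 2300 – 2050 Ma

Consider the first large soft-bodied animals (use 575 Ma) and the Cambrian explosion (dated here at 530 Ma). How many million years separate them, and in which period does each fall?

45 million years apart; the first in the Ediacaran, the second in the Cambrian

Elapsed time: 575 − 530 = 45 Myr.
575 Ma lies within 635–538.8 Ma: Ediacaran.
530 Ma lies within 538.8–485.4 Ma: Cambrian.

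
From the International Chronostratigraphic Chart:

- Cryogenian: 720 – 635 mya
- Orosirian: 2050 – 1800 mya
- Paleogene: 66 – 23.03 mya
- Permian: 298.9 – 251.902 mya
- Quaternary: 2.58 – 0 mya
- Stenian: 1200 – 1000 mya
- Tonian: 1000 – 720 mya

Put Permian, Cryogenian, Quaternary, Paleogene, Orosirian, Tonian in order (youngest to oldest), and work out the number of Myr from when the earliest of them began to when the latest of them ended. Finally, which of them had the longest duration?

Quaternary → Paleogene → Permian → Cryogenian → Tonian → Orosirian; total span 2050 Myr; longest is Tonian

From the excerpt: Permian 298.9–251.902; Cryogenian 720–635; Quaternary 2.58–0; Paleogene 66–23.03; Orosirian 2050–1800; Tonian 1000–720 (Ma).
Larger Ma is earlier, so the oldest is Orosirian and the youngest is Quaternary; youngest to oldest: Quaternary, Paleogene, Permian, Cryogenian, Tonian, Orosirian.
Oldest start 2050 minus youngest end 0 gives 2050 Myr overall.
Individual lengths (start − end): Paleogene 42.97; Permian 46.998; Quaternary 2.58; Tonian 280; Cryogenian 85; Orosirian 250. The largest is Tonian at 280 Myr.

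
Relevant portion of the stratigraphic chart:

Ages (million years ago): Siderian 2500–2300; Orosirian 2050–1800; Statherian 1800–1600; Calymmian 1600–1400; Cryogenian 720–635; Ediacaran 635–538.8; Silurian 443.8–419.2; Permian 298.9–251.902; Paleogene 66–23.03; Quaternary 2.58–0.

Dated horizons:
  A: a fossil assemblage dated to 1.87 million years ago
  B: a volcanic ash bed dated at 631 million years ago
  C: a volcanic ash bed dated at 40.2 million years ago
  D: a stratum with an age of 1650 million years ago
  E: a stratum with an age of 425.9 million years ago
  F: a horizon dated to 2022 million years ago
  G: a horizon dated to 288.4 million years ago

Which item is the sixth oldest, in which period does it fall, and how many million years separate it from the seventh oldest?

C, in the Paleogene; 38.33 million years to A

Sorted oldest-first by Ma: F (2022), D (1650), B (631), E (425.9), G (288.4), C (40.2), A (1.87).
The sixth oldest is C at 40.2 Ma, which lies in 66–23.03 Ma: the Paleogene.
The seventh oldest is A at 1.87 Ma; separation = |40.2 − 1.87| = 38.33 Myr.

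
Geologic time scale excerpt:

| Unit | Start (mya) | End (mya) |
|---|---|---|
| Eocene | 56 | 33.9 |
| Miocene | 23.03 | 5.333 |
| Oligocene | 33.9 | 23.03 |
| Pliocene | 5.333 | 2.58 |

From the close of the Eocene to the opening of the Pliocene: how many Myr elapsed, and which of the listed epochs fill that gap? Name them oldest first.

The Eocene closes at 33.9 Ma and the Pliocene opens at 5.333 Ma, so the interval is 33.9 − 5.333 = 28.567 Myr.
An epoch fits inside if it starts at or after 33.9 Ma and ends at or before 5.333 Ma; oldest first that gives Oligocene, Miocene.

28.567 million years; Oligocene, Miocene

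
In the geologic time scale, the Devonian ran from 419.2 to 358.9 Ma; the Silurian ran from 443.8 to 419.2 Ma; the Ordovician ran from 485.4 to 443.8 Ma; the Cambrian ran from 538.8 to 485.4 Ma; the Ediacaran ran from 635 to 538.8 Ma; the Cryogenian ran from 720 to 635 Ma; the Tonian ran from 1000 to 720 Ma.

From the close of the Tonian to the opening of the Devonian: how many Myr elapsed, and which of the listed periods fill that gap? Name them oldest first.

300.8 million years; Cryogenian, Ediacaran, Cambrian, Ordovician, Silurian

The Tonian closes at 720 Ma and the Devonian opens at 419.2 Ma, so the interval is 720 − 419.2 = 300.8 Myr.
A period fits inside if it starts at or after 720 Ma and ends at or before 419.2 Ma; oldest first that gives Cryogenian, Ediacaran, Cambrian, Ordovician, Silurian.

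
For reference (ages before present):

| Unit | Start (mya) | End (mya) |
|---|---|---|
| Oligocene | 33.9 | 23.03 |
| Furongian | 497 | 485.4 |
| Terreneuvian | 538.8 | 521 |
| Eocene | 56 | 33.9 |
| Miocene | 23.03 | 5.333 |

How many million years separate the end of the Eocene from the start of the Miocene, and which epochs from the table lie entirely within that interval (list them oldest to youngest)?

The Eocene closes at 33.9 Ma and the Miocene opens at 23.03 Ma, so the interval is 33.9 − 23.03 = 10.87 Myr.
An epoch fits inside if it starts at or after 33.9 Ma and ends at or before 23.03 Ma; oldest first that gives Oligocene.

10.87 million years; Oligocene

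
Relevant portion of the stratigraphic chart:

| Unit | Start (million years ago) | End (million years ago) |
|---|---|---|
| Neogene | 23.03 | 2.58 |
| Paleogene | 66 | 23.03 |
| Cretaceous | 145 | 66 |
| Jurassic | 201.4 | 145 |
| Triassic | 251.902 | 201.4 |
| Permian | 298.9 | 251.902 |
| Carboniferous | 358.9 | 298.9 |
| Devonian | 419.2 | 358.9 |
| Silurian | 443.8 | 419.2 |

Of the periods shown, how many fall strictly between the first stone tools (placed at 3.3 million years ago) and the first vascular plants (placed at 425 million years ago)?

7

The older date is 425 Ma and the younger is 3.3 Ma.
Periods with start < 425 and end > 3.3 Ma: Devonian (419.2–358.9), Carboniferous (358.9–298.9), Permian (298.9–251.902), Triassic (251.902–201.4), Jurassic (201.4–145), Cretaceous (145–66), Paleogene (66–23.03).
That is 7 complete periods.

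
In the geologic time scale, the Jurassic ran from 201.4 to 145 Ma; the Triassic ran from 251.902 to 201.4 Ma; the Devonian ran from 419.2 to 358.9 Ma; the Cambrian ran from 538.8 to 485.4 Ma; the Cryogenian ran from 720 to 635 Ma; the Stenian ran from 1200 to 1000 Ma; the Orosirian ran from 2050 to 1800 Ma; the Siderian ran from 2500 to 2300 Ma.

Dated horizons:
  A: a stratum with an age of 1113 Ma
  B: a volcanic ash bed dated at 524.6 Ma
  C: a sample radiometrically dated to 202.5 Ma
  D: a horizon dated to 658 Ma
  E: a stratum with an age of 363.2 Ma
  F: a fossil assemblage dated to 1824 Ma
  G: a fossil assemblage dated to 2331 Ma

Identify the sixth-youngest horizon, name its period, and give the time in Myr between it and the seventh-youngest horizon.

Smaller Ma means younger, so youngest first: C 202.5 < E 363.2 < B 524.6 < D 658 < A 1113 < F 1824 < G 2331.
Counting 6 along gives F (1824 Ma); the excerpt puts that inside the Orosirian, 2050–1800 Ma.
Next in line is G (2331 Ma), and 2331 − 1824 = 507 Myr.

F, in the Orosirian; 507 million years to G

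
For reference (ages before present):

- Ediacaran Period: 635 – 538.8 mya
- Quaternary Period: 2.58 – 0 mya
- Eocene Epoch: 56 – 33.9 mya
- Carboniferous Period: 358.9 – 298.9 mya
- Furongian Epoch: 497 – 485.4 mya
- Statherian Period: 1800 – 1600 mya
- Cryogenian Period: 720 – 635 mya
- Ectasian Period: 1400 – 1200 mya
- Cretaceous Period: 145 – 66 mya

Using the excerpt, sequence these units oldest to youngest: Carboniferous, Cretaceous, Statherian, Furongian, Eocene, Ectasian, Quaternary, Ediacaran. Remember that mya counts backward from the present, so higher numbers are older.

Sorting by start age (descending Ma, since larger Ma = older): Statherian start 1800, Ectasian start 1400, Ediacaran start 635, Furongian start 497, Carboniferous start 358.9, Cretaceous start 145, Eocene start 56, Quaternary start 2.58.

Statherian, Ectasian, Ediacaran, Furongian, Carboniferous, Cretaceous, Eocene, Quaternary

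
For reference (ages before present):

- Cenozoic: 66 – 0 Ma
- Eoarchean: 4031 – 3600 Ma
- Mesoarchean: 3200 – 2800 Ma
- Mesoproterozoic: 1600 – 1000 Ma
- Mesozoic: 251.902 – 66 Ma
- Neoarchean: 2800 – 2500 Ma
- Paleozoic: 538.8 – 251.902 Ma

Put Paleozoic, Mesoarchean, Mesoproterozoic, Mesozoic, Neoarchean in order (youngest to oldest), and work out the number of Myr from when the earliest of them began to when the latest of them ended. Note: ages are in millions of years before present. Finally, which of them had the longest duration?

Mesozoic → Paleozoic → Mesoproterozoic → Neoarchean → Mesoarchean; total span 3134 Myr; longest is Mesoproterozoic

Start ages (Ma): Mesoarchean 3200, Neoarchean 2800, Mesoproterozoic 1600, Paleozoic 538.8, Mesozoic 251.902.
Ordered youngest to oldest: Mesozoic, Paleozoic, Mesoproterozoic, Neoarchean, Mesoarchean.
Span = 3200 − 66 = 3134 Myr.
Durations: Mesoproterozoic 600, Paleozoic 286.898, Mesozoic 185.902, Mesoarchean 400, Neoarchean 300 → longest is Mesoproterozoic (600 Myr).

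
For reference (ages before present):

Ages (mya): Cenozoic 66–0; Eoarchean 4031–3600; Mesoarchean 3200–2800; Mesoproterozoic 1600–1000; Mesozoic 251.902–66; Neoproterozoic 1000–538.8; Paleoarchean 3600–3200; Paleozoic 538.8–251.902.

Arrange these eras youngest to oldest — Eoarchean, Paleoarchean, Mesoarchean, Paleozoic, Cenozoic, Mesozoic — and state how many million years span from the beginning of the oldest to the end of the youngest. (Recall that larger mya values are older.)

Cenozoic → Mesozoic → Paleozoic → Mesoarchean → Paleoarchean → Eoarchean; total span 4031 Myr

Start ages (Ma): Eoarchean 4031, Paleoarchean 3600, Mesoarchean 3200, Paleozoic 538.8, Mesozoic 251.902, Cenozoic 66.
Ordered youngest to oldest: Cenozoic, Mesozoic, Paleozoic, Mesoarchean, Paleoarchean, Eoarchean.
Span = 4031 − 0 = 4031 Myr.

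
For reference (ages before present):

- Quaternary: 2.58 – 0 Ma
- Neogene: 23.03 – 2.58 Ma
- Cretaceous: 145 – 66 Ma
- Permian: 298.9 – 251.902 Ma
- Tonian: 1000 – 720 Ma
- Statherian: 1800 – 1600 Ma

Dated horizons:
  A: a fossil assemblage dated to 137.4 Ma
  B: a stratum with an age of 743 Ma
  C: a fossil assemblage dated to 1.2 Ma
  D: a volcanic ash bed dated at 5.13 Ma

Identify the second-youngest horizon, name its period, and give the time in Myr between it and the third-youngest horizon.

D, in the Neogene; 132.27 million years to A

Sorted youngest-first by Ma: C (1.2), D (5.13), A (137.4), B (743).
The second youngest is D at 5.13 Ma, which lies in 23.03–2.58 Ma: the Neogene.
The third youngest is A at 137.4 Ma; separation = |5.13 − 137.4| = 132.27 Myr.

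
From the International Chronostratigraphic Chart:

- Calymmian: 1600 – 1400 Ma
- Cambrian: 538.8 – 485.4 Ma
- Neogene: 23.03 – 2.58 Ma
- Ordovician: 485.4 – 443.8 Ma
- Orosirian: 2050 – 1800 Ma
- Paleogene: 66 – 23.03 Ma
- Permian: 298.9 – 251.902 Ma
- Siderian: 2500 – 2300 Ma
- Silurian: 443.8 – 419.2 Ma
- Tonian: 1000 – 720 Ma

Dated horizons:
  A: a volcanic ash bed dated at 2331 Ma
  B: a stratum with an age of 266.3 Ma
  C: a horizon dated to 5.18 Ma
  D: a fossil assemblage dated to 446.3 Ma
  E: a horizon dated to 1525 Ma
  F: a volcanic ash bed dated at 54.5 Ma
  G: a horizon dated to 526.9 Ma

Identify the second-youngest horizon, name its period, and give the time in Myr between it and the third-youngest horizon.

F, in the Paleogene; 211.8 million years to B

Sorted youngest-first by Ma: C (5.18), F (54.5), B (266.3), D (446.3), G (526.9), E (1525), A (2331).
The second youngest is F at 54.5 Ma, which lies in 66–23.03 Ma: the Paleogene.
The third youngest is B at 266.3 Ma; separation = |54.5 − 266.3| = 211.8 Myr.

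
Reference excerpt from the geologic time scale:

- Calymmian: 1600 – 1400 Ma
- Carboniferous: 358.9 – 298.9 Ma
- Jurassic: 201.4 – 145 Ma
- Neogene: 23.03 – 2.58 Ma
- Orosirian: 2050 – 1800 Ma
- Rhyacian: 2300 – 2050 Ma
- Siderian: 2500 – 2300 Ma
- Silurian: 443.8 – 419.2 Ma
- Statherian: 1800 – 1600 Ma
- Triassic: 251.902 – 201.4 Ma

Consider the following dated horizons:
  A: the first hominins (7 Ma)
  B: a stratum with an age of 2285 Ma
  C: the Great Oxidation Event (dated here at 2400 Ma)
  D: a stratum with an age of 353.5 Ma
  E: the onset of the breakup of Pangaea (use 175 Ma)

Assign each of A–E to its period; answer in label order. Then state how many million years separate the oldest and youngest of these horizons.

Match each age against the start–end ranges in the excerpt: A = 7 Ma → Neogene (23.03–2.58); B = 2285 Ma → Rhyacian (2300–2050); C = 2400 Ma → Siderian (2500–2300); D = 353.5 Ma → Carboniferous (358.9–298.9); E = 175 Ma → Jurassic (201.4–145).
The largest age is 2400 Ma and the smallest is 7 Ma; their difference is 2393 Myr.

A — Neogene; B — Rhyacian; C — Siderian; D — Carboniferous; E — Jurassic; span 2393 million years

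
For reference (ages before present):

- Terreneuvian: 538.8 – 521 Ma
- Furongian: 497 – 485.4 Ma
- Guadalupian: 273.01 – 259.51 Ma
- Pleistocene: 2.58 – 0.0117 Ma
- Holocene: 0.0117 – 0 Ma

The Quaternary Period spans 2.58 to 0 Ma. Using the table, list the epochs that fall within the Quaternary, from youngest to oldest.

Epochs with both bounds inside 2.58–0 Ma: Holocene (0.0117–0), Pleistocene (2.58–0.0117).

Holocene, Pleistocene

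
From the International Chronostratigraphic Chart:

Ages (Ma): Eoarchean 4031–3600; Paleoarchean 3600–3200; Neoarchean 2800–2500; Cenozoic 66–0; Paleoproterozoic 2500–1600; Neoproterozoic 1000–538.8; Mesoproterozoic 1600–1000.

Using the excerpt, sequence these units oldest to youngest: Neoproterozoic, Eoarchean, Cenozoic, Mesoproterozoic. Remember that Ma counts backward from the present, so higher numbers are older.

Sorting by start age (descending Ma, since larger Ma = older): Eoarchean start 4031, Mesoproterozoic start 1600, Neoproterozoic start 1000, Cenozoic start 66.

Eoarchean, then Mesoproterozoic, then Neoproterozoic, then Cenozoic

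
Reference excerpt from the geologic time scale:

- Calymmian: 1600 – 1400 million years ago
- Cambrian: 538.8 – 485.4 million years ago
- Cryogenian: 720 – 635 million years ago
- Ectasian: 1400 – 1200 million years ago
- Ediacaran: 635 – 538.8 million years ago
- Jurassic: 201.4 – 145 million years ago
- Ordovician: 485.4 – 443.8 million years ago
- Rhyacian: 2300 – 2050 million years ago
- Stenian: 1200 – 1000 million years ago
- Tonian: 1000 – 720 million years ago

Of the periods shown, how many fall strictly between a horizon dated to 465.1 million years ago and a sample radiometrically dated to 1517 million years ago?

The older date is 1517 Ma and the younger is 465.1 Ma.
Periods with start < 1517 and end > 465.1 Ma: Ectasian (1400–1200), Stenian (1200–1000), Tonian (1000–720), Cryogenian (720–635), Ediacaran (635–538.8), Cambrian (538.8–485.4).
That is 6 complete periods.

6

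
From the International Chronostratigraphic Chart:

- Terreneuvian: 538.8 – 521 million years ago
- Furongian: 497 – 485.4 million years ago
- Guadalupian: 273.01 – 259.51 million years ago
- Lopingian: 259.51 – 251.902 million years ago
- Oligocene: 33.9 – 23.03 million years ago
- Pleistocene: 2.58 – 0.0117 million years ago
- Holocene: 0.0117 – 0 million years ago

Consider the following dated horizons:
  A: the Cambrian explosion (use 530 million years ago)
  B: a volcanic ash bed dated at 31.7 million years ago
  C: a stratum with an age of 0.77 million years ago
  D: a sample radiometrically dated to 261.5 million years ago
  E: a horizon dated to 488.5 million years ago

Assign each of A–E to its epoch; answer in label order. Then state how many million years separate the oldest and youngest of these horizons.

A: 530 Ma lies in 538.8–521 Ma, so Terreneuvian.
B: 31.7 Ma lies in 33.9–23.03 Ma, so Oligocene.
C: 0.77 Ma lies in 2.58–0.0117 Ma, so Pleistocene.
D: 261.5 Ma lies in 273.01–259.51 Ma, so Guadalupian.
E: 488.5 Ma lies in 497–485.4 Ma, so Furongian.
Oldest = 530 Ma, youngest = 0.77 Ma → span 529.23 Myr.

A — Terreneuvian; B — Oligocene; C — Pleistocene; D — Guadalupian; E — Furongian; span 529.23 million years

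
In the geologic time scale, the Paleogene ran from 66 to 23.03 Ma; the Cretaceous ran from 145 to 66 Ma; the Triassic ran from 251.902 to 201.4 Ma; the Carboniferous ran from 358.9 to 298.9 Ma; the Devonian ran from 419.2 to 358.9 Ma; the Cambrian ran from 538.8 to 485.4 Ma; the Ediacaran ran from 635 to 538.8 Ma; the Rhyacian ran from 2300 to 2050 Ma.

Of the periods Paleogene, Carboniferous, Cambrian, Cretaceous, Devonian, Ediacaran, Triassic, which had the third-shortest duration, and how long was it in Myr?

Cambrian, 53.4 million years

Durations: Paleogene 42.97; Carboniferous 60; Cambrian 53.4; Cretaceous 79; Devonian 60.3; Ediacaran 96.2; Triassic 50.502 Myr.
Sorted shortest-first: Paleogene (42.97), Triassic (50.502), Cambrian (53.4), Carboniferous (60), Devonian (60.3), Cretaceous (79), Ediacaran (96.2).
The third shortest is Cambrian at 53.4 Myr.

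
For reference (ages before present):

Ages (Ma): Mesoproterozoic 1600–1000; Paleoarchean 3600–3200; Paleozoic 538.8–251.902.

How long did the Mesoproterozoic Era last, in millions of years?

1600 − 1000 = 600 million years.

600 million years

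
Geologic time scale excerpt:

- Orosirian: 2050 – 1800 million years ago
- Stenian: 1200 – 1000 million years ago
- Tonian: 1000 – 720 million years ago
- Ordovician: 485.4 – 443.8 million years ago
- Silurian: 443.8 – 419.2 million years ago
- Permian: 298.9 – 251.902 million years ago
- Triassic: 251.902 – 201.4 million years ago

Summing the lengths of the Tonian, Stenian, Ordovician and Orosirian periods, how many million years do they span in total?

771.6 million years

Duration is start − end for each: (1000 − 720) + (1200 − 1000) + (485.4 − 443.8) + (2050 − 1800).
That is 280 + 200 + 41.6 + 250, which totals 771.6 million years.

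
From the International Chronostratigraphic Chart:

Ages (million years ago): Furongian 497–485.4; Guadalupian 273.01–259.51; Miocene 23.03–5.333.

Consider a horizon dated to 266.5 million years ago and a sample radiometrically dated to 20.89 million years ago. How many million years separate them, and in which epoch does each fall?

245.61 million years apart; the first in the Guadalupian, the second in the Miocene

Elapsed time: 266.5 − 20.89 = 245.61 Myr.
266.5 Ma lies within 273.01–259.51 Ma: Guadalupian.
20.89 Ma lies within 23.03–5.333 Ma: Miocene.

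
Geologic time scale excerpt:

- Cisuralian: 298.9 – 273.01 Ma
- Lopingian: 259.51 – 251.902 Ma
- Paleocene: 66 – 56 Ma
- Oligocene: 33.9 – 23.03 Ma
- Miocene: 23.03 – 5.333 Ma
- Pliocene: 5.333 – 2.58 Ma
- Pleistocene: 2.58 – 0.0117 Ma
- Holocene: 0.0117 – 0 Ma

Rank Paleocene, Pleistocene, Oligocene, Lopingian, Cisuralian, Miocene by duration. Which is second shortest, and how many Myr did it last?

Lopingian, 7.608 million years

Start − end for each: Paleocene 66 − 56 = 10; Pleistocene 2.58 − 0.0117 = 2.5683; Oligocene 33.9 − 23.03 = 10.87; Lopingian 259.51 − 251.902 = 7.608; Cisuralian 298.9 − 273.01 = 25.89; Miocene 23.03 − 5.333 = 17.697.
Ranking these from shortest: Pleistocene < Lopingian < Paleocene < Oligocene < Miocene < Cisuralian.
Position 2 in that ranking is Lopingian, which lasted 7.608 Myr.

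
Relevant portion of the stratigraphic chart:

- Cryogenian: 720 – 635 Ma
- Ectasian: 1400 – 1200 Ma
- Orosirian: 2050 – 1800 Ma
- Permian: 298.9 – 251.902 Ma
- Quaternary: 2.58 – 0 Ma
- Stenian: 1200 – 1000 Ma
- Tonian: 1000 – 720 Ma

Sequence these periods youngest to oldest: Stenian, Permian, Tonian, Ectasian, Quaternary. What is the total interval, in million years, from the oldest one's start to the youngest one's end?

Quaternary, Permian, Tonian, Stenian, Ectasian; total span 1400 Myr

Start ages (Ma): Ectasian 1400, Stenian 1200, Tonian 1000, Permian 298.9, Quaternary 2.58.
Ordered youngest to oldest: Quaternary, Permian, Tonian, Stenian, Ectasian.
Span = 1400 − 0 = 1400 Myr.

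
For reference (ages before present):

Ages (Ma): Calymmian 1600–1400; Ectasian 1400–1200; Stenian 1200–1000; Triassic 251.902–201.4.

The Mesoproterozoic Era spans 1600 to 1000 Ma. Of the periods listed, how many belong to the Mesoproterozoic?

Periods inside 1600–1000 Ma: Calymmian, Ectasian, Stenian — 3 in total.

3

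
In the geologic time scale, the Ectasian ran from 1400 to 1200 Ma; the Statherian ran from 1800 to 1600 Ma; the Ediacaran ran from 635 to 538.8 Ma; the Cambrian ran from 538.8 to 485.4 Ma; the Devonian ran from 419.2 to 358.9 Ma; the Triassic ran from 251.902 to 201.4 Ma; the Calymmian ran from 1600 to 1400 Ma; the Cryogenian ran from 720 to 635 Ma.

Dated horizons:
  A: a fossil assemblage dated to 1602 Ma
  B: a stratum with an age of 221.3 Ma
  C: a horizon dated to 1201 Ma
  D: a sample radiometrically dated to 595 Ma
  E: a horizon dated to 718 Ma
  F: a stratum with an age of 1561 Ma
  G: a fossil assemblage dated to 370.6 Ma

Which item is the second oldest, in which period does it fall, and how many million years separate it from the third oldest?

F, in the Calymmian; 360 million years to C

Larger Ma means older, so oldest first: A 1602 > F 1561 > C 1201 > E 718 > D 595 > G 370.6 > B 221.3.
Counting 2 along gives F (1561 Ma); the excerpt puts that inside the Calymmian, 1600–1400 Ma.
Next in line is C (1201 Ma), and 1561 − 1201 = 360 Myr.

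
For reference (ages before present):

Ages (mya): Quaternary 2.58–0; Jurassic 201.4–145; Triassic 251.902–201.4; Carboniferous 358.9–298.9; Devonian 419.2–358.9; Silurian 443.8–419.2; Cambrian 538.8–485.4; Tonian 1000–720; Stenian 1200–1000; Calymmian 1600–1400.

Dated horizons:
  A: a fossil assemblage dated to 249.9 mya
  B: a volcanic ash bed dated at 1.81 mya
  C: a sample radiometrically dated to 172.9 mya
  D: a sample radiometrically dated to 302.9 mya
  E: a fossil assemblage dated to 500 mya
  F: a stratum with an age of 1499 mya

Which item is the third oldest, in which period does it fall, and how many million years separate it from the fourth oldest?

D, in the Carboniferous; 53 million years to A

Larger Ma means older, so oldest first: F 1499 > E 500 > D 302.9 > A 249.9 > C 172.9 > B 1.81.
Counting 3 along gives D (302.9 Ma); the excerpt puts that inside the Carboniferous, 358.9–298.9 Ma.
Next in line is A (249.9 Ma), and 302.9 − 249.9 = 53 Myr.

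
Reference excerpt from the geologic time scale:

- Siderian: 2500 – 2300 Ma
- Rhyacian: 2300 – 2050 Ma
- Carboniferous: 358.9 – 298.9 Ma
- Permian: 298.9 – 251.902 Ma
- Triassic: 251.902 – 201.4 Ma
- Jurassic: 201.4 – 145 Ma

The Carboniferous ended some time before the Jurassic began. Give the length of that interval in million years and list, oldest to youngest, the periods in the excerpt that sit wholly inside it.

End of Carboniferous = 298.9 Ma; start of Jurassic = 201.4 Ma.
Gap = 298.9 − 201.4 = 97.5 Myr.
Periods wholly inside 298.9–201.4 Ma: Permian (298.9–251.902), Triassic (251.902–201.4).

97.5 million years; Permian, Triassic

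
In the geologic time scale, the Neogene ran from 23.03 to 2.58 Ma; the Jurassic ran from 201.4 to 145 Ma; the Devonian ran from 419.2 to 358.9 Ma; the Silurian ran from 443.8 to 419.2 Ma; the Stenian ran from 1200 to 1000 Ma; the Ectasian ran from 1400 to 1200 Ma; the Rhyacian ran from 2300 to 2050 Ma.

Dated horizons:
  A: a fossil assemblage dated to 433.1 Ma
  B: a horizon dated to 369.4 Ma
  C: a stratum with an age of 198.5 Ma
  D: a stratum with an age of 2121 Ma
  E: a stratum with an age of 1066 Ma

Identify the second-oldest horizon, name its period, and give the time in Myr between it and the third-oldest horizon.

E, in the Stenian; 632.9 million years to A

Sorted oldest-first by Ma: D (2121), E (1066), A (433.1), B (369.4), C (198.5).
The second oldest is E at 1066 Ma, which lies in 1200–1000 Ma: the Stenian.
The third oldest is A at 433.1 Ma; separation = |1066 − 433.1| = 632.9 Myr.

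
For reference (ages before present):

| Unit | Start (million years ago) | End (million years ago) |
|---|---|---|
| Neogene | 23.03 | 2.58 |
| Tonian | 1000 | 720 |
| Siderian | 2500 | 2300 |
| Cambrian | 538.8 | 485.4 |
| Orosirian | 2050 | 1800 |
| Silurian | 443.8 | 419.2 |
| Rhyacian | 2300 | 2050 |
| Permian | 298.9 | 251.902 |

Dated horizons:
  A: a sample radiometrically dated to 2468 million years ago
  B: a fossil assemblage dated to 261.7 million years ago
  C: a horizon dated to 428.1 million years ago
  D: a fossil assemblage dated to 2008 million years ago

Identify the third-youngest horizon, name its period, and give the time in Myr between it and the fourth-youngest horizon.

D, in the Orosirian; 460 million years to A

Smaller Ma means younger, so youngest first: B 261.7 < C 428.1 < D 2008 < A 2468.
Counting 3 along gives D (2008 Ma); the excerpt puts that inside the Orosirian, 2050–1800 Ma.
Next in line is A (2468 Ma), and 2468 − 2008 = 460 Myr.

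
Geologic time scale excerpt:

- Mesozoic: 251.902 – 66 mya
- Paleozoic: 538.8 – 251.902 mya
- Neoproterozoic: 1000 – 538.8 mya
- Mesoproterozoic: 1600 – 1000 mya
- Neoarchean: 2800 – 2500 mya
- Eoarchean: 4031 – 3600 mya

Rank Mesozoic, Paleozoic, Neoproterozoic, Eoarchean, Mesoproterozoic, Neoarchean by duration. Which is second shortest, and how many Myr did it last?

Paleozoic, 286.898 million years

Start − end for each: Mesozoic 251.902 − 66 = 185.902; Paleozoic 538.8 − 251.902 = 286.898; Neoproterozoic 1000 − 538.8 = 461.2; Eoarchean 4031 − 3600 = 431; Mesoproterozoic 1600 − 1000 = 600; Neoarchean 2800 − 2500 = 300.
Ranking these from shortest: Mesozoic < Paleozoic < Neoarchean < Eoarchean < Neoproterozoic < Mesoproterozoic.
Position 2 in that ranking is Paleozoic, which lasted 286.898 Myr.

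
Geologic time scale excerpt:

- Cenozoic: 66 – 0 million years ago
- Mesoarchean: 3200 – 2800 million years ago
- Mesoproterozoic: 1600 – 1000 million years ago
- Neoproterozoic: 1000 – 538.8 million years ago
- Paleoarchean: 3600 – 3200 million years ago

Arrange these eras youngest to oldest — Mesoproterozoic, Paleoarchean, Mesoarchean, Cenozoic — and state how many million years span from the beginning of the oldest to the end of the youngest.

Cenozoic, Mesoproterozoic, Mesoarchean, Paleoarchean; total span 3600 Myr

From the excerpt: Mesoproterozoic 1600–1000; Paleoarchean 3600–3200; Mesoarchean 3200–2800; Cenozoic 66–0 (Ma).
Larger Ma is earlier, so the oldest is Paleoarchean and the youngest is Cenozoic; youngest to oldest: Cenozoic, Mesoproterozoic, Mesoarchean, Paleoarchean.
Oldest start 3600 minus youngest end 0 gives 3600 Myr overall.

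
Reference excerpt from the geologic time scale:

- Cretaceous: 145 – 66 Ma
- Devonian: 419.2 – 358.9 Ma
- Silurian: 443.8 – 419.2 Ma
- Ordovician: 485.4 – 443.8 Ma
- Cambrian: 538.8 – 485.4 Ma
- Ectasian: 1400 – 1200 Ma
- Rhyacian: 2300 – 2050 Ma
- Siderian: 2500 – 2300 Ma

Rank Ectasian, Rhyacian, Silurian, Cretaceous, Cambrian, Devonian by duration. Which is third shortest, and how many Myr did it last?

Durations: Ectasian 200; Rhyacian 250; Silurian 24.6; Cretaceous 79; Cambrian 53.4; Devonian 60.3 Myr.
Sorted shortest-first: Silurian (24.6), Cambrian (53.4), Devonian (60.3), Cretaceous (79), Ectasian (200), Rhyacian (250).
The third shortest is Devonian at 60.3 Myr.

Devonian, 60.3 million years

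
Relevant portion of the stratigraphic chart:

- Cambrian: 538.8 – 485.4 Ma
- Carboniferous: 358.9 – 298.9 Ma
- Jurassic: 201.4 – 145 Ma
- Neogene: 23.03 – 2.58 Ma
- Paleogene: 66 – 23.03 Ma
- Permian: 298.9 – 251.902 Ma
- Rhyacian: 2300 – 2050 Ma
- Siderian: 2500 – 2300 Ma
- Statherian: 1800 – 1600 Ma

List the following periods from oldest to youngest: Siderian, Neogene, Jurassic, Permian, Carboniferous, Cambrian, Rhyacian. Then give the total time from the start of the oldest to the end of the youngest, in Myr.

Siderian, Rhyacian, Cambrian, Carboniferous, Permian, Jurassic, Neogene; total span 2497.42 Myr

From the excerpt: Siderian 2500–2300; Neogene 23.03–2.58; Jurassic 201.4–145; Permian 298.9–251.902; Carboniferous 358.9–298.9; Cambrian 538.8–485.4; Rhyacian 2300–2050 (Ma).
Larger Ma is earlier, so the oldest is Siderian and the youngest is Neogene; oldest to youngest: Siderian, Rhyacian, Cambrian, Carboniferous, Permian, Jurassic, Neogene.
Oldest start 2500 minus youngest end 2.58 gives 2497.42 Myr overall.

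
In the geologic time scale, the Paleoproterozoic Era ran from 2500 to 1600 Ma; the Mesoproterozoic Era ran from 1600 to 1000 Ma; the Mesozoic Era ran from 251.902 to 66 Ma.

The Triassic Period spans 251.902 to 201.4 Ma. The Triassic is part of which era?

Mesozoic

The Triassic (251.902–201.4 Ma) lies entirely within 251.902–66 Ma, the Mesozoic Era.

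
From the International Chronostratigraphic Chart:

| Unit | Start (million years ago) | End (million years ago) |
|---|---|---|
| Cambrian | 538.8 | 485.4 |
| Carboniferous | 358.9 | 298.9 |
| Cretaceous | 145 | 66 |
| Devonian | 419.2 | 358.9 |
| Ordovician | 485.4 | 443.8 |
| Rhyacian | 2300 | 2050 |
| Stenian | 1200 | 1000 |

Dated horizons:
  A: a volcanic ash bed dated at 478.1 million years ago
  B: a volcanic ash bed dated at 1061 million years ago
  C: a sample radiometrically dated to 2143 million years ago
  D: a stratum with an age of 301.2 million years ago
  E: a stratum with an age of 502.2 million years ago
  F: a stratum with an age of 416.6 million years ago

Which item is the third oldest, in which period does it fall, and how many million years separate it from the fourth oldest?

Larger Ma means older, so oldest first: C 2143 > B 1061 > E 502.2 > A 478.1 > F 416.6 > D 301.2.
Counting 3 along gives E (502.2 Ma); the excerpt puts that inside the Cambrian, 538.8–485.4 Ma.
Next in line is A (478.1 Ma), and 502.2 − 478.1 = 24.1 Myr.

E, in the Cambrian; 24.1 million years to A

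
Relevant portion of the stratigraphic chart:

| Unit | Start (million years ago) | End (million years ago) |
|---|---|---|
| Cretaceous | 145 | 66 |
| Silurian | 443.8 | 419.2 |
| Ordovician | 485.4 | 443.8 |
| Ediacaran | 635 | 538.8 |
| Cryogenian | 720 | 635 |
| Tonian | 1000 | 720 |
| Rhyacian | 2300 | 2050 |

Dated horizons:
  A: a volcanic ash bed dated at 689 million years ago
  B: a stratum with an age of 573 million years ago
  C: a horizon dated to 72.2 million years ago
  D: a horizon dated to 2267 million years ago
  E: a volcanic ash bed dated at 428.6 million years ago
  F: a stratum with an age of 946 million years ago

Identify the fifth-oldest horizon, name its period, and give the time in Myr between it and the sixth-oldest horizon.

Sorted oldest-first by Ma: D (2267), F (946), A (689), B (573), E (428.6), C (72.2).
The fifth oldest is E at 428.6 Ma, which lies in 443.8–419.2 Ma: the Silurian.
The sixth oldest is C at 72.2 Ma; separation = |428.6 − 72.2| = 356.4 Myr.

E, in the Silurian; 356.4 million years to C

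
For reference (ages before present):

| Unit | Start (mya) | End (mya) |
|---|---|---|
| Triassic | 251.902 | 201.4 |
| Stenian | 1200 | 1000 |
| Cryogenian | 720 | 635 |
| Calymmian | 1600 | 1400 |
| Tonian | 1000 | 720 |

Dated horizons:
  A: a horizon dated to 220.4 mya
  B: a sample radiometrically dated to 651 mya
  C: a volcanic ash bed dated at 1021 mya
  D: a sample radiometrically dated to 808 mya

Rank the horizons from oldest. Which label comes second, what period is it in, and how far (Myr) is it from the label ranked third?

D, in the Tonian; 157 million years to B

Larger Ma means older, so oldest first: C 1021 > D 808 > B 651 > A 220.4.
Counting 2 along gives D (808 Ma); the excerpt puts that inside the Tonian, 1000–720 Ma.
Next in line is B (651 Ma), and 808 − 651 = 157 Myr.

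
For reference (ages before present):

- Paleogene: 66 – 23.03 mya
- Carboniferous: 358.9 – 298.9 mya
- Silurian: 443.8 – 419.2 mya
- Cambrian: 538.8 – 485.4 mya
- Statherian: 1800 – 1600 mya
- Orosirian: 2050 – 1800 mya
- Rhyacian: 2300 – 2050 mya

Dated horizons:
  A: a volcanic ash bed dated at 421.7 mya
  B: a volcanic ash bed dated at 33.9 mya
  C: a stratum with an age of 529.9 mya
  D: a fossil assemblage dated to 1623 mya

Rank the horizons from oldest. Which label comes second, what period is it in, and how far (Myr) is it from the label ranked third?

C, in the Cambrian; 108.2 million years to A

Sorted oldest-first by Ma: D (1623), C (529.9), A (421.7), B (33.9).
The second oldest is C at 529.9 Ma, which lies in 538.8–485.4 Ma: the Cambrian.
The third oldest is A at 421.7 Ma; separation = |529.9 − 421.7| = 108.2 Myr.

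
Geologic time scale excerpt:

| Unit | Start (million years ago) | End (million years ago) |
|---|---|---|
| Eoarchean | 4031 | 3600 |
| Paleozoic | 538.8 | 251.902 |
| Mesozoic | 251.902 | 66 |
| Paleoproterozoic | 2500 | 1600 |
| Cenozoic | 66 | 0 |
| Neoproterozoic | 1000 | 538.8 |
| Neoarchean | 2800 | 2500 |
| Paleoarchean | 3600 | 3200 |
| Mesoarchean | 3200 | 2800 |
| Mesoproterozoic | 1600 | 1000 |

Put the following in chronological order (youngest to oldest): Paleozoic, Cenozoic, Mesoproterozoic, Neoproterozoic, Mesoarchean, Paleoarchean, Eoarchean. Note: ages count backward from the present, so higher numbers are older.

Read off each span (Ma): Paleozoic 538.8–251.902; Cenozoic 66–0; Mesoproterozoic 1600–1000; Neoproterozoic 1000–538.8; Mesoarchean 3200–2800; Paleoarchean 3600–3200; Eoarchean 4031–3600.
Larger Ma is older, so oldest→youngest is Eoarchean, Paleoarchean, Mesoarchean, Mesoproterozoic, Neoproterozoic, Paleozoic, Cenozoic; reverse it for youngest→oldest.

Cenozoic, then Paleozoic, then Neoproterozoic, then Mesoproterozoic, then Mesoarchean, then Paleoarchean, then Eoarchean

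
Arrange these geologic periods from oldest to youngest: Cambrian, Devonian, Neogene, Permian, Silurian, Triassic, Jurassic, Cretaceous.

Group by era (each group listed oldest first) — Paleozoic: Cambrian, Silurian, Devonian, Permian; Mesozoic: Triassic, Jurassic, Cretaceous; Cenozoic: Neogene. The eras run Paleozoic → Mesozoic → Cenozoic. Concatenating the groups in that era order gives oldest to youngest directly.

Cambrian, Silurian, Devonian, Permian, Triassic, Jurassic, Cretaceous, Neogene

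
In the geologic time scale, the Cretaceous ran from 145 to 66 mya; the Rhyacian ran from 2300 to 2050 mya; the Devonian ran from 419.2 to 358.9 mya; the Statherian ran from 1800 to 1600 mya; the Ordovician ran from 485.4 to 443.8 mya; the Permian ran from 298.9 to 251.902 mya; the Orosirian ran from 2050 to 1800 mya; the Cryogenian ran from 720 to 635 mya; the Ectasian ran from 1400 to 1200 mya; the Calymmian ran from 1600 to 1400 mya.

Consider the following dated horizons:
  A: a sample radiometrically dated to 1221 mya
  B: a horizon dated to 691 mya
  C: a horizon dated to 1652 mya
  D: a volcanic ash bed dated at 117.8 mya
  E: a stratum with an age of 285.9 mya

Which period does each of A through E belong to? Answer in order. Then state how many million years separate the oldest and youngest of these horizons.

A — Ectasian; B — Cryogenian; C — Statherian; D — Cretaceous; E — Permian; span 1534.2 million years

A: 1221 Ma lies in 1400–1200 Ma, so Ectasian.
B: 691 Ma lies in 720–635 Ma, so Cryogenian.
C: 1652 Ma lies in 1800–1600 Ma, so Statherian.
D: 117.8 Ma lies in 145–66 Ma, so Cretaceous.
E: 285.9 Ma lies in 298.9–251.902 Ma, so Permian.
Oldest = 1652 Ma, youngest = 117.8 Ma → span 1534.2 Myr.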